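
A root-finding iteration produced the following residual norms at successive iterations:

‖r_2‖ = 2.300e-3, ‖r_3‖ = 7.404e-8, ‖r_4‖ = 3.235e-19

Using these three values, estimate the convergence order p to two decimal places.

2.53

p ≈ ln(‖r_4‖/‖r_3‖) / ln(‖r_3‖/‖r_2‖)
  = ln(3.235e-19/7.404e-8) / ln(7.404e-8/2.300e-3)
  = ln(4.36926e-12) / ln(3.21913e-05)
  = -26.15643 / -10.34381 ≈ 2.52870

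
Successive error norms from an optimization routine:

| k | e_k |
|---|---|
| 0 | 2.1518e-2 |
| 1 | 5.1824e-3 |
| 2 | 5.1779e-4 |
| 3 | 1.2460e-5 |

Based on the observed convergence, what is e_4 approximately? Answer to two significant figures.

First estimate the order: p ≈ ln(e_3/e_2) / ln(e_2/e_1) = ln(1.2460e-5/5.1779e-4)/ln(5.1779e-4/5.1824e-3) = ln(0.0240638)/ln(0.0999132) ≈ 1.6180.
Then e_4 ≈ e_3·(e_3/e_2)^p = 1.2460e-5·(0.0240638)^1.6180 = 1.2460e-5·0.00240462 ≈ 2.996e-08.

3.0e-8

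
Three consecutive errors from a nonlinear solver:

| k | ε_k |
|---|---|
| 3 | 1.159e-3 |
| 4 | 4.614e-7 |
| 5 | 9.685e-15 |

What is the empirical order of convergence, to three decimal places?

p ≈ ln(ε_5/ε_4) / ln(ε_4/ε_3)
  = ln(9.685e-15/4.614e-7) / ln(4.614e-7/1.159e-3)
  = ln(2.09905e-08) / ln(0.000398102)
  = -17.679196 / -7.828802 ≈ 2.258225

2.258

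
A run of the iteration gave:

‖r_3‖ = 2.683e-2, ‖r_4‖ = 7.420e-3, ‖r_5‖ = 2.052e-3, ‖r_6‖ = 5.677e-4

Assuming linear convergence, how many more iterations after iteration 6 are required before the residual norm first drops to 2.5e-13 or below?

Rate ρ ≈ ‖r_6‖/‖r_5‖ = 5.677e-4/2.052e-3 = 0.2767.
After j more steps, ‖r_{6+j}‖ ≈ 5.677e-4·ρ^j; need ρ^j ≤ 2.5e-13/5.677e-4 = 4.40373e-10.
j ≥ ln(4.40373e-10)/ln(0.2767) = -21.5434/-1.28482 = 16.768.
So 17 more iterations are needed.

17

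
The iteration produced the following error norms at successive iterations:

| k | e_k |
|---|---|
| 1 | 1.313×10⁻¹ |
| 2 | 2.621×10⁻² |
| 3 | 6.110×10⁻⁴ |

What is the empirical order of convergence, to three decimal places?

p ≈ ln(e_3/e_2) / ln(e_2/e_1)
  = ln(6.110×10⁻⁴/2.621×10⁻²) / ln(2.621×10⁻²/1.313×10⁻¹)
  = ln(0.0233117) / ln(0.199619)
  = -3.758800 / -1.611345 ≈ 2.332710

2.333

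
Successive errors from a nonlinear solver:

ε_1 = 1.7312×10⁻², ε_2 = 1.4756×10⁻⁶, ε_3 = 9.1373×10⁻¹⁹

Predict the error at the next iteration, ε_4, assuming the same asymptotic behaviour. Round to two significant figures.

2.2e-55

First estimate the order: p ≈ ln(ε_3/ε_2) / ln(ε_2/ε_1) = ln(9.1373×10⁻¹⁹/1.4756×10⁻⁶)/ln(1.4756×10⁻⁶/1.7312×10⁻²) = ln(6.19226e-13)/ln(8.52357e-05) ≈ 3.0000.
Then ε_4 ≈ ε_3·(ε_3/ε_2)^p = 9.1373×10⁻¹⁹·(6.19226e-13)^3.0000 = 9.1373×10⁻¹⁹·2.37437e-37 ≈ 2.17e-55.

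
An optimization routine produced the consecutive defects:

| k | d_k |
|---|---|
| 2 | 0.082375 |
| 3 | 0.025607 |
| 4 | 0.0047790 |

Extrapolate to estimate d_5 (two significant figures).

4.3e-4

First estimate the order: p ≈ ln(d_4/d_3) / ln(d_3/d_2) = ln(0.0047790/0.025607)/ln(0.025607/0.082375) = ln(0.186629)/ln(0.310859) ≈ 1.4367.
Then d_5 ≈ d_4·(d_4/d_3)^p = 0.0047790·(0.186629)^1.4367 = 0.0047790·0.0896635 ≈ 0.0004285.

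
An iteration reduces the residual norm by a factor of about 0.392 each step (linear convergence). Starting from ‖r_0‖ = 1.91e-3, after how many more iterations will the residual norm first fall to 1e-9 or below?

16

After k steps, ‖r_k‖ ≈ 1.91e-3·0.392^k.
Need 0.392^k ≤ 1e-9/1.91e-3 = 5.2356e-07.
k ≥ ln(5.2356e-07)/ln(0.392) = -14.4626/-0.93649 = 15.443.
Smallest integer k = 16.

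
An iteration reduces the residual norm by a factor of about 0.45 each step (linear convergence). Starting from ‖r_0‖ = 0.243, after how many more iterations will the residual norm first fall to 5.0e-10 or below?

After k steps, ‖r_k‖ ≈ 0.243·0.45^k.
Need 0.45^k ≤ 5.0e-10/0.243 = 2.05761e-09.
k ≥ ln(2.05761e-09)/ln(0.45) = -20.0017/-0.79851 = 25.049.
Smallest integer k = 26.

26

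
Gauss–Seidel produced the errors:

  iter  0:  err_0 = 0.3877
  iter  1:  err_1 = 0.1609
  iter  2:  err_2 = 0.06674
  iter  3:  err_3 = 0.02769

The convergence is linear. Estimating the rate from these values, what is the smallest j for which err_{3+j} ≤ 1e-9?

Rate ρ ≈ err_3/err_2 = 0.02769/0.06674 = 0.4149.
After j more steps, err_{3+j} ≈ 0.02769·ρ^j; need ρ^j ≤ 1e-9/0.02769 = 3.61141e-08.
j ≥ ln(3.61141e-08)/ln(0.4149) = -17.1366/-0.87972 = 19.480.
So 20 more iterations are needed.

20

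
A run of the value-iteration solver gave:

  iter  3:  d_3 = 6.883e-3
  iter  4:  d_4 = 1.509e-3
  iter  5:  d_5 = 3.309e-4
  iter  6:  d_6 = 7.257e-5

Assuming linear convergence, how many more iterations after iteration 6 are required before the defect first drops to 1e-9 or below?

Rate ρ ≈ d_6/d_5 = 7.257e-5/3.309e-4 = 0.2193.
After j more steps, d_{6+j} ≈ 7.257e-5·ρ^j; need ρ^j ≤ 1e-9/7.257e-5 = 1.37798e-05.
j ≥ ln(1.37798e-05)/ln(0.2193) = -11.1923/-1.51731 = 7.376.
So 8 more iterations are needed.

8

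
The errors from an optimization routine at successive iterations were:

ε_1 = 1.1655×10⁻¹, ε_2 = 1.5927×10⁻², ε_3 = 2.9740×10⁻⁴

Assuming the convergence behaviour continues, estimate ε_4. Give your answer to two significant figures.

1.0e-7

First estimate the order: p ≈ ln(ε_3/ε_2) / ln(ε_2/ε_1) = ln(2.9740×10⁻⁴/1.5927×10⁻²)/ln(1.5927×10⁻²/1.1655×10⁻¹) = ln(0.0186727)/ln(0.136654) ≈ 2.0000.
Then ε_4 ≈ ε_3·(ε_3/ε_2)^p = 2.9740×10⁻⁴·(0.0186727)^2.0000 = 2.9740×10⁻⁴·0.00034867 ≈ 1.037e-07.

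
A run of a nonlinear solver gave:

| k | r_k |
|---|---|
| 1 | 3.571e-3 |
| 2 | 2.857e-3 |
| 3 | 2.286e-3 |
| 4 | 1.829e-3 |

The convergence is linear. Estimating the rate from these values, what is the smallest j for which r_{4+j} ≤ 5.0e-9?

Rate ρ ≈ r_4/r_3 = 1.829e-3/2.286e-3 = 0.8001.
After j more steps, r_{4+j} ≈ 1.829e-3·ρ^j; need ρ^j ≤ 5.0e-9/1.829e-3 = 2.73373e-06.
j ≥ ln(2.73373e-06)/ln(0.8001) = -12.8098/-0.22302 = 57.438.
So 58 more iterations are needed.

58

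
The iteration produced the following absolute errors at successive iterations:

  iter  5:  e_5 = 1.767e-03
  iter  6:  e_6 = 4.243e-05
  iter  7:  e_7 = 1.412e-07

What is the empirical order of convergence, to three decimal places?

1.530

p ≈ ln(e_7/e_6) / ln(e_6/e_5)
  = ln(1.412e-07/4.243e-05) / ln(4.243e-05/1.767e-03)
  = ln(0.00332783) / ln(0.0240125)
  = -5.705435 / -3.729181 ≈ 1.529943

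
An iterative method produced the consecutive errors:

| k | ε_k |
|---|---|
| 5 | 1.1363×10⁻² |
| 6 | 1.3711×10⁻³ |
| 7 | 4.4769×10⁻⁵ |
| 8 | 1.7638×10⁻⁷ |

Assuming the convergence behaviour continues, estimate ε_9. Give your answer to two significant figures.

2.3e-11

First estimate the order: p ≈ ln(ε_8/ε_7) / ln(ε_7/ε_6) = ln(1.7638×10⁻⁷/4.4769×10⁻⁵)/ln(4.4769×10⁻⁵/1.3711×10⁻³) = ln(0.00393978)/ln(0.0326519) ≈ 1.6180.
Then ε_9 ≈ ε_8·(ε_8/ε_7)^p = 1.7638×10⁻⁷·(0.00393978)^1.6180 = 1.7638×10⁻⁷·0.000128669 ≈ 2.269e-11.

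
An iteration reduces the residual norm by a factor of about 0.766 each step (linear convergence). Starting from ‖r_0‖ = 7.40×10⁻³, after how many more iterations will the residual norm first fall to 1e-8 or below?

After k steps, ‖r_k‖ ≈ 7.40×10⁻³·0.766^k.
Need 0.766^k ≤ 1e-8/7.40×10⁻³ = 1.35135e-06.
k ≥ ln(1.35135e-06)/ln(0.766) = -13.5144/-0.26657 = 50.697.
Smallest integer k = 51.

51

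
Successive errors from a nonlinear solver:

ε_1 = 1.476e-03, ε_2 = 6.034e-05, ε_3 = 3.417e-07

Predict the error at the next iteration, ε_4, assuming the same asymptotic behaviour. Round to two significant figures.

7.9e-11

First estimate the order: p ≈ ln(ε_3/ε_2) / ln(ε_2/ε_1) = ln(3.417e-07/6.034e-05)/ln(6.034e-05/1.476e-03) = ln(0.00566291)/ln(0.0408808) ≈ 1.6183.
Then ε_4 ≈ ε_3·(ε_3/ε_2)^p = 3.417e-07·(0.00566291)^1.6183 = 3.417e-07·0.00023107 ≈ 7.896e-11.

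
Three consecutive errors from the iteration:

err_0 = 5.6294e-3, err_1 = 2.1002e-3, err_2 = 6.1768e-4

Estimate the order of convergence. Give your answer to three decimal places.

p ≈ ln(err_2/err_1) / ln(err_1/err_0)
  = ln(6.1768e-4/2.1002e-3) / ln(2.1002e-3/5.6294e-3)
  = ln(0.294105) / ln(0.373077)
  = -1.223818 / -0.985970 ≈ 1.241232

1.241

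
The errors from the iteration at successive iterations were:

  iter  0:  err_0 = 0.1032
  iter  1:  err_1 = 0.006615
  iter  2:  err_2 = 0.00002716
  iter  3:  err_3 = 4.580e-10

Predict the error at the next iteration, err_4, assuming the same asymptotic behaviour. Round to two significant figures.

First estimate the order: p ≈ ln(err_3/err_2) / ln(err_2/err_1) = ln(4.580e-10/0.00002716)/ln(0.00002716/0.006615) = ln(1.6863e-05)/ln(0.00410582) ≈ 1.9999.
Then err_4 ≈ err_3·(err_3/err_2)^p = 4.580e-10·(1.6863e-05)^1.9999 = 4.580e-10·2.84673e-10 ≈ 1.304e-19.

1.3e-19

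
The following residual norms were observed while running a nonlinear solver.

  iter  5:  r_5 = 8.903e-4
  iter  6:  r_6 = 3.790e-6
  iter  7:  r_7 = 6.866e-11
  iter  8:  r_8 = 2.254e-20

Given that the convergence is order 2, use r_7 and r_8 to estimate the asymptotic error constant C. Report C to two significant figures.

C ≈ r_8 / r_7^2
  = 2.254e-20 / (6.866e-11)^2
  = 2.254e-20 / 4.7142e-21 ≈ 4.7813

4.8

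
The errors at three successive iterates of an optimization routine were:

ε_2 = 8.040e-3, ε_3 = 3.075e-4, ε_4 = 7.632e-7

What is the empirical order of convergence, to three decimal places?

1.838

p ≈ ln(ε_4/ε_3) / ln(ε_3/ε_2)
  = ln(7.632e-7/3.075e-4) / ln(3.075e-4/8.040e-3)
  = ln(0.00248195) / ln(0.0382463)
  = -5.998711 / -3.263708 ≈ 1.838005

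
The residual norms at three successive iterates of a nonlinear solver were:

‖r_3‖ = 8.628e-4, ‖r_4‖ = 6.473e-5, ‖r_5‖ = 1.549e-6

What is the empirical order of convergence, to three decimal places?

1.441

p ≈ ln(‖r_5‖/‖r_4‖) / ln(‖r_4‖/‖r_3‖)
  = ln(1.549e-6/6.473e-5) / ln(6.473e-5/8.628e-4)
  = ln(0.0239302) / ln(0.0750232)
  = -3.732614 / -2.589958 ≈ 1.441187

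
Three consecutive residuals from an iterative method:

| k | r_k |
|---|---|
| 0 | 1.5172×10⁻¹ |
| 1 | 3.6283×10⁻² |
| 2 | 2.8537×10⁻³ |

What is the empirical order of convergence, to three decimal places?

1.777

p ≈ ln(r_2/r_1) / ln(r_1/r_0)
  = ln(2.8537×10⁻³/3.6283×10⁻²) / ln(3.6283×10⁻²/1.5172×10⁻¹)
  = ln(0.0786512) / ln(0.239144)
  = -2.542732 / -1.430689 ≈ 1.777278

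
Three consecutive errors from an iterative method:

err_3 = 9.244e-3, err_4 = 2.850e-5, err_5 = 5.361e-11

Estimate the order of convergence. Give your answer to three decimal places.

p ≈ ln(err_5/err_4) / ln(err_4/err_3)
  = ln(5.361e-11/2.850e-5) / ln(2.850e-5/9.244e-3)
  = ln(1.88105e-06) / ln(0.00308308)
  = -13.183680 / -5.781826 ≈ 2.280193

2.280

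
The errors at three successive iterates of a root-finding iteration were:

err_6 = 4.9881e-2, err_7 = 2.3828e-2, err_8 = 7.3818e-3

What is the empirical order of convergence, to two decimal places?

1.59

p ≈ ln(err_8/err_7) / ln(err_7/err_6)
  = ln(7.3818e-3/2.3828e-2) / ln(2.3828e-2/4.9881e-2)
  = ln(0.309795) / ln(0.477697)
  = -1.17184 / -0.73878 ≈ 1.58618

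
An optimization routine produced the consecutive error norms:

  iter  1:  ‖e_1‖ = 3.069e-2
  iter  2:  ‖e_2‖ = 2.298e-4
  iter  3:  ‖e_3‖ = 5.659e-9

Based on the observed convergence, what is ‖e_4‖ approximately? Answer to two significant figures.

First estimate the order: p ≈ ln(‖e_3‖/‖e_2‖) / ln(‖e_2‖/‖e_1‖) = ln(5.659e-9/2.298e-4)/ln(2.298e-4/3.069e-2) = ln(2.46258e-05)/ln(0.00748778) ≈ 2.1681.
Then ‖e_4‖ ≈ ‖e_3‖·(‖e_3‖/‖e_2‖)^p = 5.659e-9·(2.46258e-05)^2.1681 = 5.659e-9·1.01876e-10 ≈ 5.765e-19.

5.8e-19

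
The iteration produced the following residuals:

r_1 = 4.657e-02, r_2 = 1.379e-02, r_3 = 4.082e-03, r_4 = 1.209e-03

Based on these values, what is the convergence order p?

1

Consecutive ratios: r_4/r_3 = 1.209e-03/4.082e-03 = 0.296178, r_3/r_2 = 4.082e-03/1.379e-02 = 0.296012.
p ≈ ln(0.296178)/ln(0.296012) = -1.2168/-1.2174 ≈ 1.00.
So the convergence is linear (order 1).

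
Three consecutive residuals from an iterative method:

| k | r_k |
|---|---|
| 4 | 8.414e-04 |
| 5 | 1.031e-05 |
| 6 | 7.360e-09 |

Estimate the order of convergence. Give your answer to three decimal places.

p ≈ ln(r_6/r_5) / ln(r_5/r_4)
  = ln(7.360e-09/1.031e-05) / ln(1.031e-05/8.414e-04)
  = ln(0.00071387) / ln(0.0122534)
  = -7.244810 / -4.401952 ≈ 1.645818

1.646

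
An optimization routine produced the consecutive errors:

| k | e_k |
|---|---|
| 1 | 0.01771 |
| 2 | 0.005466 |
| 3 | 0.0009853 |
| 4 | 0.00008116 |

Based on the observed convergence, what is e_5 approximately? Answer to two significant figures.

2.1e-6

First estimate the order: p ≈ ln(e_4/e_3) / ln(e_3/e_2) = ln(0.00008116/0.0009853)/ln(0.0009853/0.005466) = ln(0.0823709)/ln(0.18026) ≈ 1.4571.
Then e_5 ≈ e_4·(e_4/e_3)^p = 0.00008116·(0.0823709)^1.4571 = 0.00008116·0.0263132 ≈ 2.136e-06.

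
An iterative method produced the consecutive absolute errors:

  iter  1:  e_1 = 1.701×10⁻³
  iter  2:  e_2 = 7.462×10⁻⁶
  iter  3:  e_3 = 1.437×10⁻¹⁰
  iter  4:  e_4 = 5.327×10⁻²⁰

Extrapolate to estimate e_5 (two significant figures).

First estimate the order: p ≈ ln(e_4/e_3) / ln(e_3/e_2) = ln(5.327×10⁻²⁰/1.437×10⁻¹⁰)/ln(1.437×10⁻¹⁰/7.462×10⁻⁶) = ln(3.70703e-10)/ln(1.92576e-05) ≈ 2.0000.
Then e_5 ≈ e_4·(e_4/e_3)^p = 5.327×10⁻²⁰·(3.70703e-10)^2.0000 = 5.327×10⁻²⁰·1.37421e-19 ≈ 7.32e-39.

7.3e-39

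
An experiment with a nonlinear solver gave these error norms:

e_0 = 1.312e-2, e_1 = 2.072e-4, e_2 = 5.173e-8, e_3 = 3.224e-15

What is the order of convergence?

Consecutive ratios: e_3/e_2 = 3.224e-15/5.173e-8 = 6.23236e-08, e_2/e_1 = 5.173e-8/2.072e-4 = 0.000249662.
p ≈ ln(6.23236e-08)/ln(0.000249662) = -16.5909/-8.2954 ≈ 2.00.
So the convergence is quadratic (order 2).

2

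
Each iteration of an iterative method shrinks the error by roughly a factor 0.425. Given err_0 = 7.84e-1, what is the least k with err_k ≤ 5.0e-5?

After k steps, err_k ≈ 7.84e-1·0.425^k.
Need 0.425^k ≤ 5.0e-5/7.84e-1 = 6.37755e-05.
k ≥ ln(6.37755e-05)/ln(0.425) = -9.6601/-0.85567 = 11.290.
Smallest integer k = 12.

12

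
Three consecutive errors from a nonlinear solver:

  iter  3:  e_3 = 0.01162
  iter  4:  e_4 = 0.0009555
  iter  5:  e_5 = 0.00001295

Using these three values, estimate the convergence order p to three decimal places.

p ≈ ln(e_5/e_4) / ln(e_4/e_3)
  = ln(0.00001295/0.0009555) / ln(0.0009555/0.01162)
  = ln(0.0135531) / ln(0.0822289)
  = -4.301140 / -2.498248 ≈ 1.721663

1.722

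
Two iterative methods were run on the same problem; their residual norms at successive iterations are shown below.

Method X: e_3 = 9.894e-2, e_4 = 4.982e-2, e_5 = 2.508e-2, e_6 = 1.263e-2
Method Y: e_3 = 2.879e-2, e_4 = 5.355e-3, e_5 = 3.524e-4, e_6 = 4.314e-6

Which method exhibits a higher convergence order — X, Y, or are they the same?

Y

Method X: p ≈ ln(1.263e-2/2.508e-2)/ln(2.508e-2/4.982e-2) ≈ 1.00.
Method Y: p ≈ ln(4.314e-6/3.524e-4)/ln(3.524e-4/5.355e-3) ≈ 1.62.
Method Y has the higher order (≈1.6 vs ≈1.0).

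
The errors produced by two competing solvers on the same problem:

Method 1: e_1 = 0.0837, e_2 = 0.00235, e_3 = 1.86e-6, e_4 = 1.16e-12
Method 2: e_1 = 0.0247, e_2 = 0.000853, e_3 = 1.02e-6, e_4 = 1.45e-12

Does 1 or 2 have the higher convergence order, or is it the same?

Method 1: p ≈ ln(1.16e-12/1.86e-6)/ln(1.86e-6/0.00235) ≈ 2.00.
Method 2: p ≈ ln(1.45e-12/1.02e-6)/ln(1.02e-6/0.000853) ≈ 2.00.
Both orders ≈ 2.0 — effectively the same.

same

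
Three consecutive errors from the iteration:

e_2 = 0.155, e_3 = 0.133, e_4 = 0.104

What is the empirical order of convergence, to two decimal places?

1.61

p ≈ ln(e_4/e_3) / ln(e_3/e_2)
  = ln(0.104/0.133) / ln(0.133/0.155)
  = ln(0.781955) / ln(0.858065)
  = -0.24596 / -0.15308 ≈ 1.60674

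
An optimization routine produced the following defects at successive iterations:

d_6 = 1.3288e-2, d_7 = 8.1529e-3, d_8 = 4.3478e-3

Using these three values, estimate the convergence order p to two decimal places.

p ≈ ln(d_8/d_7) / ln(d_7/d_6)
  = ln(4.3478e-3/8.1529e-3) / ln(8.1529e-3/1.3288e-2)
  = ln(0.533283) / ln(0.613554)
  = -0.62870 / -0.48849 ≈ 1.28703

1.29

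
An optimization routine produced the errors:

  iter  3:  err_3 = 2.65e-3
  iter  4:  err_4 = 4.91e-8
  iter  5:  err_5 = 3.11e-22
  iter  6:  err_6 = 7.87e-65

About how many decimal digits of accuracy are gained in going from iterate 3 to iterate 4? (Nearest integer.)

Digits gained ≈ log₁₀(err_3/err_4) = log₁₀(2.65e-3/4.91e-8) = log₁₀(53971.5) ≈ 4.732.

5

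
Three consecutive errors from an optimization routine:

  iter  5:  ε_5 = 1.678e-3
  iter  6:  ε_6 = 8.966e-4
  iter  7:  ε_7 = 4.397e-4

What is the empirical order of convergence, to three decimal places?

p ≈ ln(ε_7/ε_6) / ln(ε_6/ε_5)
  = ln(4.397e-4/8.966e-4) / ln(8.966e-4/1.678e-3)
  = ln(0.490408) / ln(0.534327)
  = -0.712518 / -0.626747 ≈ 1.136851

1.137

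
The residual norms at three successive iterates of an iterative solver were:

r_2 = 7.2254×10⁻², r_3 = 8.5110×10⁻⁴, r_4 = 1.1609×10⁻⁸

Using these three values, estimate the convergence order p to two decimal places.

2.52

p ≈ ln(r_4/r_3) / ln(r_3/r_2)
  = ln(1.1609×10⁻⁸/8.5110×10⁻⁴) / ln(8.5110×10⁻⁴/7.2254×10⁻²)
  = ln(1.364e-05) / ln(0.0117793)
  = -11.20250 / -4.44141 ≈ 2.52228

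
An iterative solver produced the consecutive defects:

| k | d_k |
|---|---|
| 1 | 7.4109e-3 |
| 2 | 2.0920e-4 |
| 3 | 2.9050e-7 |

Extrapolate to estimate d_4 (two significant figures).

1.6e-12

First estimate the order: p ≈ ln(d_3/d_2) / ln(d_2/d_1) = ln(2.9050e-7/2.0920e-4)/ln(2.0920e-4/7.4109e-3) = ln(0.00138862)/ln(0.0282287) ≈ 1.8443.
Then d_4 ≈ d_3·(d_3/d_2)^p = 2.9050e-7·(0.00138862)^1.8443 = 2.9050e-7·5.37114e-06 ≈ 1.56e-12.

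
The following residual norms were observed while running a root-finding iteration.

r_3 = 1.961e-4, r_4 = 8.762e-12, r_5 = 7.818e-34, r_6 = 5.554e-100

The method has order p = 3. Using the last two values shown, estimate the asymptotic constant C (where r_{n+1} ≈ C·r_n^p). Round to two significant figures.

1.2

C ≈ r_6 / r_5^3
  = 5.554e-100 / (7.818e-34)^3
  = 5.554e-100 / 4.77845e-100 ≈ 1.1623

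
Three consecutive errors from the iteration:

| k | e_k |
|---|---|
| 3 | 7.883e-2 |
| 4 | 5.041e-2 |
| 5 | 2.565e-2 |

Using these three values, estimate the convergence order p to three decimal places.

p ≈ ln(e_5/e_4) / ln(e_4/e_3)
  = ln(2.565e-2/5.041e-2) / ln(5.041e-2/7.883e-2)
  = ln(0.508828) / ln(0.639477)
  = -0.675645 / -0.447105 ≈ 1.511155

1.511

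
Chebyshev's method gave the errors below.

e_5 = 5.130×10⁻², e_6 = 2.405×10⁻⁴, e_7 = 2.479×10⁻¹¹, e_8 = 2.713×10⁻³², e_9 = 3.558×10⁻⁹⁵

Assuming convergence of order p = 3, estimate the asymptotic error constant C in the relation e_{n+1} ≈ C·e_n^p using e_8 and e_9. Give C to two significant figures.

1.8

C ≈ e_9 / e_8^3
  = 3.558×10⁻⁹⁵ / (2.713×10⁻³²)^3
  = 3.558×10⁻⁹⁵ / 1.99687e-95 ≈ 1.7818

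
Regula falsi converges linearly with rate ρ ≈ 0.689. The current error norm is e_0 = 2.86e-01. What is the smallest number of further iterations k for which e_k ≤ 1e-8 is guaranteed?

After k steps, e_k ≈ 2.86e-01·0.689^k.
Need 0.689^k ≤ 1e-8/2.86e-01 = 3.4965e-08.
k ≥ ln(3.4965e-08)/ln(0.689) = -17.1689/-0.37251 = 46.090.
Smallest integer k = 47.

47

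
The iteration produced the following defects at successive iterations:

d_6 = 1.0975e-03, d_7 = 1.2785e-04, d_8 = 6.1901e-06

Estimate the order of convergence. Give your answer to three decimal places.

p ≈ ln(d_8/d_7) / ln(d_7/d_6)
  = ln(6.1901e-06/1.2785e-04) / ln(1.2785e-04/1.0975e-03)
  = ln(0.0484169) / ln(0.116492)
  = -3.027906 / -2.149933 ≈ 1.408372

1.408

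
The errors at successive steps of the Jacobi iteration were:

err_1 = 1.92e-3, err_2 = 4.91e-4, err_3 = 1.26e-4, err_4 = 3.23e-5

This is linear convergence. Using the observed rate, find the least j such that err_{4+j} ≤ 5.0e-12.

Rate ρ ≈ err_4/err_3 = 3.23e-5/1.26e-4 = 0.2563.
After j more steps, err_{4+j} ≈ 3.23e-5·ρ^j; need ρ^j ≤ 5.0e-12/3.23e-5 = 1.54799e-07.
j ≥ ln(1.54799e-07)/ln(0.2563) = -15.6811/-1.36141 = 11.518.
So 12 more iterations are needed.

12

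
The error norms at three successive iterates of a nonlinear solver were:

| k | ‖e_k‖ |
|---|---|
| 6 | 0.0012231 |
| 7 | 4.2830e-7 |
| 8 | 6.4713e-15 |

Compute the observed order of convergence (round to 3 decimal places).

2.263

p ≈ ln(‖e_8‖/‖e_7‖) / ln(‖e_7‖/‖e_6‖)
  = ln(6.4713e-15/4.2830e-7) / ln(4.2830e-7/0.0012231)
  = ln(1.51093e-08) / ln(0.000350176)
  = -18.007955 / -7.957075 ≈ 2.263138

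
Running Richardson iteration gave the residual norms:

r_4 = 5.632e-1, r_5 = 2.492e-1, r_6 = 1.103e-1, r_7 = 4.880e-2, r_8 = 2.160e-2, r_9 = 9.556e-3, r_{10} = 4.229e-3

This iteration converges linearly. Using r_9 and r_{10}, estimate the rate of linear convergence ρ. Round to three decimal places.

ρ ≈ r_{10}/r_9 = 4.229e-3/9.556e-3 = 0.44255

0.443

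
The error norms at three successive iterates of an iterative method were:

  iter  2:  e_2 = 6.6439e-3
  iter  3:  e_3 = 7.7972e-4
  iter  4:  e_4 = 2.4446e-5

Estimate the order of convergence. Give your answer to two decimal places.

1.62

p ≈ ln(e_4/e_3) / ln(e_3/e_2)
  = ln(2.4446e-5/7.7972e-4) / ln(7.7972e-4/6.6439e-3)
  = ln(0.0313523) / ln(0.117359)
  = -3.46247 / -2.14252 ≈ 1.61607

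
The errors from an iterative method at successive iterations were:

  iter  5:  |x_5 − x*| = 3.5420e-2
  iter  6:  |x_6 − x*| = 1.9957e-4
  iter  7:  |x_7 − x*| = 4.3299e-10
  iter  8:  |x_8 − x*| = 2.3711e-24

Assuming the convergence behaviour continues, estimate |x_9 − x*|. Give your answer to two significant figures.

First estimate the order: p ≈ ln(|x_8 − x*|/|x_7 − x*|) / ln(|x_7 − x*|/|x_6 − x*|) = ln(2.3711e-24/4.3299e-10)/ln(4.3299e-10/1.9957e-4) = ln(5.47611e-15)/ln(2.16961e-06) ≈ 2.5181.
Then |x_9 − x*| ≈ |x_8 − x*|·(|x_8 − x*|/|x_7 − x*|)^p = 2.3711e-24·(5.47611e-15)^2.5181 = 2.3711e-24·1.22475e-36 ≈ 2.904e-60.

2.9e-60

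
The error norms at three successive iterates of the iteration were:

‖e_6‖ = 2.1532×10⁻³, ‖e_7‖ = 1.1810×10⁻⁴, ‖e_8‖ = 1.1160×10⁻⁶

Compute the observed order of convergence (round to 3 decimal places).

1.606

p ≈ ln(‖e_8‖/‖e_7‖) / ln(‖e_7‖/‖e_6‖)
  = ln(1.1160×10⁻⁶/1.1810×10⁻⁴) / ln(1.1810×10⁻⁴/2.1532×10⁻³)
  = ln(0.00944962) / ln(0.0548486)
  = -4.661781 / -2.903179 ≈ 1.605750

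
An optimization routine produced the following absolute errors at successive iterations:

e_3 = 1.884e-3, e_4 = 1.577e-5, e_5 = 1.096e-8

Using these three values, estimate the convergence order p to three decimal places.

1.520

p ≈ ln(e_5/e_4) / ln(e_4/e_3)
  = ln(1.096e-8/1.577e-5) / ln(1.577e-5/1.884e-3)
  = ln(0.00069499) / ln(0.00837049)
  = -7.271613 / -4.783043 ≈ 1.520290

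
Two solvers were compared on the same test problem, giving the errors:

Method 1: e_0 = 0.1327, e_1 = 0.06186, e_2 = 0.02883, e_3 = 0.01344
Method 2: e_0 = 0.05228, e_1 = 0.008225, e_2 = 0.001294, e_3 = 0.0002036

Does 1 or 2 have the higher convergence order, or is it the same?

Method 1: p ≈ ln(0.01344/0.02883)/ln(0.02883/0.06186) ≈ 1.00.
Method 2: p ≈ ln(0.0002036/0.001294)/ln(0.001294/0.008225) ≈ 1.00.
Both orders ≈ 1.0 — effectively the same.

same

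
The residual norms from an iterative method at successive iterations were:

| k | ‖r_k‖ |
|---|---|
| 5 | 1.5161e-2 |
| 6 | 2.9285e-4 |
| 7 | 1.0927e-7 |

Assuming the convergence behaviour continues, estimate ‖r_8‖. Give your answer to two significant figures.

1.5e-14

First estimate the order: p ≈ ln(‖r_7‖/‖r_6‖) / ln(‖r_6‖/‖r_5‖) = ln(1.0927e-7/2.9285e-4)/ln(2.9285e-4/1.5161e-2) = ln(0.000373126)/ln(0.019316) ≈ 2.0000.
Then ‖r_8‖ ≈ ‖r_7‖·(‖r_7‖/‖r_6‖)^p = 1.0927e-7·(0.000373126)^2.0000 = 1.0927e-7·1.39223e-07 ≈ 1.521e-14.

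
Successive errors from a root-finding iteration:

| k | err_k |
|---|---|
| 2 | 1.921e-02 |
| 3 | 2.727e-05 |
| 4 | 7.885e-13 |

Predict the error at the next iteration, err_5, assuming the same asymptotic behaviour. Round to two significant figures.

8.7e-33

First estimate the order: p ≈ ln(err_4/err_3) / ln(err_3/err_2) = ln(7.885e-13/2.727e-05)/ln(2.727e-05/1.921e-02) = ln(2.89146e-08)/ln(0.00141957) ≈ 2.6472.
Then err_5 ≈ err_4·(err_4/err_3)^p = 7.885e-13·(2.89146e-08)^2.6472 = 7.885e-13·1.10426e-20 ≈ 8.707e-33.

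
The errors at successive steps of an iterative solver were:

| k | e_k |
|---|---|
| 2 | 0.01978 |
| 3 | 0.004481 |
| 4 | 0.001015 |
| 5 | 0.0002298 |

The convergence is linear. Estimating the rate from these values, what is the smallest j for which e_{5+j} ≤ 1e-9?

Rate ρ ≈ e_5/e_4 = 0.0002298/0.001015 = 0.2264.
After j more steps, e_{5+j} ≈ 0.0002298·ρ^j; need ρ^j ≤ 1e-9/0.0002298 = 4.35161e-06.
j ≥ ln(4.35161e-06)/ln(0.2264) = -12.3450/-1.48545 = 8.311.
So 9 more iterations are needed.

9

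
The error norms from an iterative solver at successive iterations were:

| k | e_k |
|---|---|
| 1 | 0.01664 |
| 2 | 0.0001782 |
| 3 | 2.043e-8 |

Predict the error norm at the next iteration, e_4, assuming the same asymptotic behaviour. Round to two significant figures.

First estimate the order: p ≈ ln(e_3/e_2) / ln(e_2/e_1) = ln(2.043e-8/0.0001782)/ln(0.0001782/0.01664) = ln(0.000114646)/ln(0.0107091) ≈ 2.0001.
Then e_4 ≈ e_3·(e_3/e_2)^p = 2.043e-8·(0.000114646)^2.0001 = 2.043e-8·1.31318e-08 ≈ 2.683e-16.

2.7e-16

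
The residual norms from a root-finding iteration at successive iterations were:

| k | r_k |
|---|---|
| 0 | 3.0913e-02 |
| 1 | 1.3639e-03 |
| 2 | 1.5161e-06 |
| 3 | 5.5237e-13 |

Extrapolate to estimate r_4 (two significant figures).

First estimate the order: p ≈ ln(r_3/r_2) / ln(r_2/r_1) = ln(5.5237e-13/1.5161e-06)/ln(1.5161e-06/1.3639e-03) = ln(3.64336e-07)/ln(0.00111159) ≈ 2.1795.
Then r_4 ≈ r_3·(r_3/r_2)^p = 5.5237e-13·(3.64336e-07)^2.1795 = 5.5237e-13·9.27457e-15 ≈ 5.123e-27.

5.1e-27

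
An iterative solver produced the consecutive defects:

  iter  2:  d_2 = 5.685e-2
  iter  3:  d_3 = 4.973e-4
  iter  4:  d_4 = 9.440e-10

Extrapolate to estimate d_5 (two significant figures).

1.2e-25

First estimate the order: p ≈ ln(d_4/d_3) / ln(d_3/d_2) = ln(9.440e-10/4.973e-4)/ln(4.973e-4/5.685e-2) = ln(1.89825e-06)/ln(0.00874758) ≈ 2.7800.
Then d_5 ≈ d_4·(d_4/d_3)^p = 9.440e-10·(1.89825e-06)^2.7800 = 9.440e-10·1.24114e-16 ≈ 1.172e-25.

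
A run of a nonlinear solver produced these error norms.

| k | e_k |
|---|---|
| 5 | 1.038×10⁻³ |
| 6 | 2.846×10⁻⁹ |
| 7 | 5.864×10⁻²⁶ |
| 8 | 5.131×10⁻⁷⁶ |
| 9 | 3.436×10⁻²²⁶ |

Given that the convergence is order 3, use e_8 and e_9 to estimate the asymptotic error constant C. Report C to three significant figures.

C ≈ e_9 / e_8^3
  = 3.436×10⁻²²⁶ / (5.131×10⁻⁷⁶)^3
  = 3.436×10⁻²²⁶ / 1.35085e-226 ≈ 2.5436

2.54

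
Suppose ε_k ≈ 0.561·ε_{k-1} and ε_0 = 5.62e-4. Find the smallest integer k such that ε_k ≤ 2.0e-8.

18

After k steps, ε_k ≈ 5.62e-4·0.561^k.
Need 0.561^k ≤ 2.0e-8/5.62e-4 = 3.55872e-05.
k ≥ ln(3.55872e-05)/ln(0.561) = -10.2435/-0.57803 = 17.721.
Smallest integer k = 18.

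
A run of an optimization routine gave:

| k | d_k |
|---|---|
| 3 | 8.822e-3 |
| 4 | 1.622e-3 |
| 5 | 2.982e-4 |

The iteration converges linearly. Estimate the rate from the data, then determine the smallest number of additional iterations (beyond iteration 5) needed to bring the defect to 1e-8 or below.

Rate ρ ≈ d_5/d_4 = 2.982e-4/1.622e-3 = 0.1838.
After j more steps, d_{5+j} ≈ 2.982e-4·ρ^j; need ρ^j ≤ 1e-8/2.982e-4 = 3.35345e-05.
j ≥ ln(3.35345e-05)/ln(0.1838) = -10.3029/-1.69391 = 6.082.
So 7 more iterations are needed.

7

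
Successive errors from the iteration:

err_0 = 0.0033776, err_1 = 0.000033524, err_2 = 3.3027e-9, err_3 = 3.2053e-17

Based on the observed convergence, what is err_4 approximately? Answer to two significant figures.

First estimate the order: p ≈ ln(err_3/err_2) / ln(err_2/err_1) = ln(3.2053e-17/3.3027e-9)/ln(3.3027e-9/0.000033524) = ln(9.70509e-09)/ln(9.85175e-05) ≈ 2.0000.
Then err_4 ≈ err_3·(err_3/err_2)^p = 3.2053e-17·(9.70509e-09)^2.0000 = 3.2053e-17·9.41888e-17 ≈ 3.019e-33.

3.0e-33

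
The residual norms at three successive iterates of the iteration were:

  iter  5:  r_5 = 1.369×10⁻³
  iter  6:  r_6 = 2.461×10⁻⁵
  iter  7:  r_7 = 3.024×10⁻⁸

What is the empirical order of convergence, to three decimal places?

1.668

p ≈ ln(r_7/r_6) / ln(r_6/r_5)
  = ln(3.024×10⁻⁸/2.461×10⁻⁵) / ln(2.461×10⁻⁵/1.369×10⁻³)
  = ln(0.00122877) / ln(0.0179766)
  = -6.701742 / -4.018684 ≈ 1.667646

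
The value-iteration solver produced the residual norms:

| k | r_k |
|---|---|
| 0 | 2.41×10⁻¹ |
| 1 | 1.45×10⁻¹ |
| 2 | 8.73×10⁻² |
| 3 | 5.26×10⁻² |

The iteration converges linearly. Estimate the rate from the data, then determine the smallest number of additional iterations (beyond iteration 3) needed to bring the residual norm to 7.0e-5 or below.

14

Rate ρ ≈ r_3/r_2 = 5.26×10⁻²/8.73×10⁻² = 0.6025.
After j more steps, r_{3+j} ≈ 5.26×10⁻²·ρ^j; need ρ^j ≤ 7.0e-5/5.26×10⁻² = 0.0013308.
j ≥ ln(0.0013308)/ln(0.6025) = -6.6220/-0.50667 = 13.070.
So 14 more iterations are needed.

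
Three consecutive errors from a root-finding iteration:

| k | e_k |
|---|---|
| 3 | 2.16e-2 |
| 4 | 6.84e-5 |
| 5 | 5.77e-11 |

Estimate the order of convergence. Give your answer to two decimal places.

2.43

p ≈ ln(e_5/e_4) / ln(e_4/e_3)
  = ln(5.77e-11/6.84e-5) / ln(6.84e-5/2.16e-2)
  = ln(8.43567e-07) / ln(0.00316667)
  = -13.98563 / -5.75507 ≈ 2.43014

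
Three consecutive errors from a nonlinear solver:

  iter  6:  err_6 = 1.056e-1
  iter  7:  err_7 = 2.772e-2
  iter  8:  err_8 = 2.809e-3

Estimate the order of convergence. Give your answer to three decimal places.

p ≈ ln(err_8/err_7) / ln(err_7/err_6)
  = ln(2.809e-3/2.772e-2) / ln(2.772e-2/1.056e-1)
  = ln(0.101335) / ln(0.2625)
  = -2.289323 / -1.337504 ≈ 1.711638

1.712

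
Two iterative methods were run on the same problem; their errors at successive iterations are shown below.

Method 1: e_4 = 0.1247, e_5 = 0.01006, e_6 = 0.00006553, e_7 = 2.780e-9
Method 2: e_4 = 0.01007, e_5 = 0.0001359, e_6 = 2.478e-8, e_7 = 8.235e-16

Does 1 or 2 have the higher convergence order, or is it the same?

same

Method 1: p ≈ ln(2.780e-9/0.00006553)/ln(0.00006553/0.01006) ≈ 2.00.
Method 2: p ≈ ln(8.235e-16/2.478e-8)/ln(2.478e-8/0.0001359) ≈ 2.00.
Both orders ≈ 2.0 — effectively the same.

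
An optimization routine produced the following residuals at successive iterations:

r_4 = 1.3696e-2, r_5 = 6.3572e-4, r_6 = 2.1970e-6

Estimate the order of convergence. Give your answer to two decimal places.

1.85

p ≈ ln(r_6/r_5) / ln(r_5/r_4)
  = ln(2.1970e-6/6.3572e-4) / ln(6.3572e-4/1.3696e-2)
  = ln(0.00345592) / ln(0.0464165)
  = -5.66767 / -3.07010 ≈ 1.84609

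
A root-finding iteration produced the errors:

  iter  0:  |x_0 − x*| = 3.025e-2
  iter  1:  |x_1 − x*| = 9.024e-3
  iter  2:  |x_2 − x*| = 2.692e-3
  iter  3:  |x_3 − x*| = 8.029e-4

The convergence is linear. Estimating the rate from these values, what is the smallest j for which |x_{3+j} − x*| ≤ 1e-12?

Rate ρ ≈ |x_3 − x*|/|x_2 − x*| = 8.029e-4/2.692e-3 = 0.2983.
After j more steps, |x_{3+j} − x*| ≈ 8.029e-4·ρ^j; need ρ^j ≤ 1e-12/8.029e-4 = 1.24549e-09.
j ≥ ln(1.24549e-09)/ln(0.2983) = -20.5037/-1.20966 = 16.950.
So 17 more iterations are needed.

17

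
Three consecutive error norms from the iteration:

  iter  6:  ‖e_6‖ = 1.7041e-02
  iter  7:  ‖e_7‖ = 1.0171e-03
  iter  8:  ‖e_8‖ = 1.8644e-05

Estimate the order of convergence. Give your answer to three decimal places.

p ≈ ln(‖e_8‖/‖e_7‖) / ln(‖e_7‖/‖e_6‖)
  = ln(1.8644e-05/1.0171e-03) / ln(1.0171e-03/1.7041e-02)
  = ln(0.0183305) / ln(0.0596855)
  = -3.999189 / -2.818666 ≈ 1.418823

1.419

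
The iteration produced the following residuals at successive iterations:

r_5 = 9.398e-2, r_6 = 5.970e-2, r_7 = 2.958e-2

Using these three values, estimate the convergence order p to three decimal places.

1.548

p ≈ ln(r_7/r_6) / ln(r_6/r_5)
  = ln(2.958e-2/5.970e-2) / ln(5.970e-2/9.398e-2)
  = ln(0.495477) / ln(0.635242)
  = -0.702234 / -0.453749 ≈ 1.547627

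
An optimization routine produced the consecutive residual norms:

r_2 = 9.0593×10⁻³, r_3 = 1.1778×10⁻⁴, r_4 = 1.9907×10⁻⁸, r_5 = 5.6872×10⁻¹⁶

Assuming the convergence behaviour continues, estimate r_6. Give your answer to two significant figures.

First estimate the order: p ≈ ln(r_5/r_4) / ln(r_4/r_3) = ln(5.6872×10⁻¹⁶/1.9907×10⁻⁸)/ln(1.9907×10⁻⁸/1.1778×10⁻⁴) = ln(2.85688e-08)/ln(0.000169019) ≈ 2.0000.
Then r_6 ≈ r_5·(r_5/r_4)^p = 5.6872×10⁻¹⁶·(2.85688e-08)^2.0000 = 5.6872×10⁻¹⁶·8.16176e-16 ≈ 4.642e-31.

4.6e-31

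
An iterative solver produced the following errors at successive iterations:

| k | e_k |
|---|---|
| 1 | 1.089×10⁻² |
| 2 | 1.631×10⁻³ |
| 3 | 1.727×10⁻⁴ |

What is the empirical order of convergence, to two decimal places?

p ≈ ln(e_3/e_2) / ln(e_2/e_1)
  = ln(1.727×10⁻⁴/1.631×10⁻³) / ln(1.631×10⁻³/1.089×10⁻²)
  = ln(0.105886) / ln(0.14977)
  = -2.24539 / -1.89865 ≈ 1.18262

1.18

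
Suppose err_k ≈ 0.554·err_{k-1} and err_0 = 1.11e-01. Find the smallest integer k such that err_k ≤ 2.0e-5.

After k steps, err_k ≈ 1.11e-01·0.554^k.
Need 0.554^k ≤ 2.0e-5/1.11e-01 = 0.00018018.
k ≥ ln(0.00018018)/ln(0.554) = -8.6216/-0.59059 = 14.598.
Smallest integer k = 15.

15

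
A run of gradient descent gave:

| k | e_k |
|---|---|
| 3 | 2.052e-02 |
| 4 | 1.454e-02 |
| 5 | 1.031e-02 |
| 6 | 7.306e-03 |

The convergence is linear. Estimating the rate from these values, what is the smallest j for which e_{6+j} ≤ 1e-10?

53

Rate ρ ≈ e_6/e_5 = 7.306e-03/1.031e-02 = 0.7086.
After j more steps, e_{6+j} ≈ 7.306e-03·ρ^j; need ρ^j ≤ 1e-10/7.306e-03 = 1.36874e-08.
j ≥ ln(1.36874e-08)/ln(0.7086) = -18.1068/-0.34446 = 52.566.
So 53 more iterations are needed.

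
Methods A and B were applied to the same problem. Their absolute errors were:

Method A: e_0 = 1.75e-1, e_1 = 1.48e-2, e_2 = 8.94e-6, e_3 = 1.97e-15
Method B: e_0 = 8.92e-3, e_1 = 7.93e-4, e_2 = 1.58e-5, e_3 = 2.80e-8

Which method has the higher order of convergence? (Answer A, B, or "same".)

A

Method A: p ≈ ln(1.97e-15/8.94e-6)/ln(8.94e-6/1.48e-2) ≈ 3.00.
Method B: p ≈ ln(2.80e-8/1.58e-5)/ln(1.58e-5/7.93e-4) ≈ 1.62.
Method A has the higher order (≈3.0 vs ≈1.6).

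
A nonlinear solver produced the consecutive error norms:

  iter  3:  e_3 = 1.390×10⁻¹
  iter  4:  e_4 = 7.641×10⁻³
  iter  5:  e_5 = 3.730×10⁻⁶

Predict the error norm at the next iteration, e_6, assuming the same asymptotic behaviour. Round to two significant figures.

First estimate the order: p ≈ ln(e_5/e_4) / ln(e_4/e_3) = ln(3.730×10⁻⁶/7.641×10⁻³)/ln(7.641×10⁻³/1.390×10⁻¹) = ln(0.000488156)/ln(0.0549712) ≈ 2.6284.
Then e_6 ≈ e_5·(e_5/e_4)^p = 3.730×10⁻⁶·(0.000488156)^2.6284 = 3.730×10⁻⁶·1.97791e-09 ≈ 7.378e-15.

7.4e-15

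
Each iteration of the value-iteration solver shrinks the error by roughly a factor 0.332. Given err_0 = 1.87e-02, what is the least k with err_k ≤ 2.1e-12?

21

After k steps, err_k ≈ 1.87e-02·0.332^k.
Need 0.332^k ≤ 2.1e-12/1.87e-02 = 1.12299e-10.
k ≥ ln(1.12299e-10)/ln(0.332) = -22.9099/-1.10262 = 20.778.
Smallest integer k = 21.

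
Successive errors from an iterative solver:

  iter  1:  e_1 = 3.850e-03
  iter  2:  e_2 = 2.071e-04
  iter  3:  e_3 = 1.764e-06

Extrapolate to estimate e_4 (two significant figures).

7.4e-10

First estimate the order: p ≈ ln(e_3/e_2) / ln(e_2/e_1) = ln(1.764e-06/2.071e-04)/ln(2.071e-04/3.850e-03) = ln(0.00851762)/ln(0.0537922) ≈ 1.6306.
Then e_4 ≈ e_3·(e_3/e_2)^p = 1.764e-06·(0.00851762)^1.6306 = 1.764e-06·0.000421868 ≈ 7.442e-10.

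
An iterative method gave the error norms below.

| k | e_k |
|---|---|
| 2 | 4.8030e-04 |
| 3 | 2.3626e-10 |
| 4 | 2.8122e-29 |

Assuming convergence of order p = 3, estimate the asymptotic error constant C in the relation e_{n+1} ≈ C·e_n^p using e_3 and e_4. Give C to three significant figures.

2.13

C ≈ e_4 / e_3^3
  = 2.8122e-29 / (2.3626e-10)^3
  = 2.8122e-29 / 1.31877e-29 ≈ 2.1324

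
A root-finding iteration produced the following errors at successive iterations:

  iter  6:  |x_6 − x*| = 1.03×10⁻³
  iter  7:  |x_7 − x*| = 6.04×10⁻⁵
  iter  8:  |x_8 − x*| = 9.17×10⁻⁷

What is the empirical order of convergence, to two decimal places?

1.48

p ≈ ln(|x_8 − x*|/|x_7 − x*|) / ln(|x_7 − x*|/|x_6 − x*|)
  = ln(9.17×10⁻⁷/6.04×10⁻⁵) / ln(6.04×10⁻⁵/1.03×10⁻³)
  = ln(0.0151821) / ln(0.0586408)
  = -4.18764 / -2.83632 ≈ 1.47643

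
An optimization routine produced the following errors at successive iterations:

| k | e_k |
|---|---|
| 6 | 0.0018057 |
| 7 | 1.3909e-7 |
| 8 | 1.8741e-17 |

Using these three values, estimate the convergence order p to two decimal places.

2.40

p ≈ ln(e_8/e_7) / ln(e_7/e_6)
  = ln(1.8741e-17/1.3909e-7) / ln(1.3909e-7/0.0018057)
  = ln(1.3474e-10) / ln(7.70283e-05)
  = -22.72767 / -9.47134 ≈ 2.39963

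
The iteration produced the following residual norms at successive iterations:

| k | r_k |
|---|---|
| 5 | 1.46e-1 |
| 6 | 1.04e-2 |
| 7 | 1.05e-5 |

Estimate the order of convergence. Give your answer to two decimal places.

p ≈ ln(r_7/r_6) / ln(r_6/r_5)
  = ln(1.05e-5/1.04e-2) / ln(1.04e-2/1.46e-1)
  = ln(0.00100962) / ln(0.0712329)
  = -6.89818 / -2.64180 ≈ 2.61117

2.61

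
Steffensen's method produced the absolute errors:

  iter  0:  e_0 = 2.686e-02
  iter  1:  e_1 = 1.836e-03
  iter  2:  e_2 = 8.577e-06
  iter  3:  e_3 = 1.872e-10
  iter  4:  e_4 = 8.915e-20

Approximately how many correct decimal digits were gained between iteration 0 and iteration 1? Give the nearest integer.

Digits gained ≈ log₁₀(e_0/e_1) = log₁₀(2.686e-02/1.836e-03) = log₁₀(14.6296) ≈ 1.165.

1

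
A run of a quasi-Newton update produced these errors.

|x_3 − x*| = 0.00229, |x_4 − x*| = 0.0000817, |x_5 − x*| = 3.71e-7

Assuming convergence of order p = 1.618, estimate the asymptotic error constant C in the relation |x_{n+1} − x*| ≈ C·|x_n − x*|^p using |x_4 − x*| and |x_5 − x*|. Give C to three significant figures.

C ≈ |x_5 − x*| / |x_4 − x*|^1.618
  = 3.71e-7 / (0.0000817)^1.618
  = 3.71e-7 / 2.43207e-07 ≈ 1.5255

1.53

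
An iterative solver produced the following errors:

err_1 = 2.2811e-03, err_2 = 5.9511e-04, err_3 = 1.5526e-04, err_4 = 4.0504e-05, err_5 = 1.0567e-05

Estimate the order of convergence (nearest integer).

1

Consecutive ratios: err_5/err_4 = 1.0567e-05/4.0504e-05 = 0.260888, err_4/err_3 = 4.0504e-05/1.5526e-04 = 0.260879.
p ≈ ln(0.260888)/ln(0.260879) = -1.3437/-1.3437 ≈ 1.00.
So the convergence is linear (order 1).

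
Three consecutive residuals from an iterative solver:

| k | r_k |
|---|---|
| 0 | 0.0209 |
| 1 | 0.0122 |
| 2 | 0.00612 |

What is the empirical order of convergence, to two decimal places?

1.28

p ≈ ln(r_2/r_1) / ln(r_1/r_0)
  = ln(0.00612/0.0122) / ln(0.0122/0.0209)
  = ln(0.501639) / ln(0.583732)
  = -0.68987 / -0.53831 ≈ 1.28155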